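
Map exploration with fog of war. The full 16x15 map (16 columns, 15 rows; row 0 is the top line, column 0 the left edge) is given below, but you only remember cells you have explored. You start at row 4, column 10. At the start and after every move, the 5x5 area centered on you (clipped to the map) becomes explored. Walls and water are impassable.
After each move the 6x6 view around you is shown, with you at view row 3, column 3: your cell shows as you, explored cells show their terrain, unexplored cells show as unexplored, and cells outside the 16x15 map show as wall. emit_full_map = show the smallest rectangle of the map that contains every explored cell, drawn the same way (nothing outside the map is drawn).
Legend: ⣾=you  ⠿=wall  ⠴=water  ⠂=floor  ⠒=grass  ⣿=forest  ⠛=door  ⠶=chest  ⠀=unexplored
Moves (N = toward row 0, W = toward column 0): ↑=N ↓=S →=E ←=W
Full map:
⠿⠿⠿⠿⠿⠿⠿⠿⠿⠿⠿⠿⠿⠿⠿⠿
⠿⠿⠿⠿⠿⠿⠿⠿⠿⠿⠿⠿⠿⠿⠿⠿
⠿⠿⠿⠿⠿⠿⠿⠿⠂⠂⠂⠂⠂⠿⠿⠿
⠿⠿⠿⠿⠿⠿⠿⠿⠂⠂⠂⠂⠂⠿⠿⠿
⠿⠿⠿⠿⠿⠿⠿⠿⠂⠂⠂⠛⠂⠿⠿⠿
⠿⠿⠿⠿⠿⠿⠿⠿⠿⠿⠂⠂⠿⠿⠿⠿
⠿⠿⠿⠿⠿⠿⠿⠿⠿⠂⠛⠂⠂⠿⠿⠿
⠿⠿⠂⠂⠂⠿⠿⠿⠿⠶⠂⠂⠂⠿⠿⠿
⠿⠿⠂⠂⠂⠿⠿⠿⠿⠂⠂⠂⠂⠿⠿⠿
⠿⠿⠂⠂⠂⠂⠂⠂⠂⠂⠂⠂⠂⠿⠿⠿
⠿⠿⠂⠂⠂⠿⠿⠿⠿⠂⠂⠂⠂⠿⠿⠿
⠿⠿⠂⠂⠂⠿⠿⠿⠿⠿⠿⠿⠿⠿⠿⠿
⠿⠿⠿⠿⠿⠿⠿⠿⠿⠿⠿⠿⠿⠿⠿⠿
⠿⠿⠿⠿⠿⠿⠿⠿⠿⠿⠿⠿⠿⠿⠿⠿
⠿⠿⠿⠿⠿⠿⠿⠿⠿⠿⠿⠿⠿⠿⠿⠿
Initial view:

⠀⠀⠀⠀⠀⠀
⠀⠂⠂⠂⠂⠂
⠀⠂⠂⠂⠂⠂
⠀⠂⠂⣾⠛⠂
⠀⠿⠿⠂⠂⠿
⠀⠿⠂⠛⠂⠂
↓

⠀⠂⠂⠂⠂⠂
⠀⠂⠂⠂⠂⠂
⠀⠂⠂⠂⠛⠂
⠀⠿⠿⣾⠂⠿
⠀⠿⠂⠛⠂⠂
⠀⠿⠶⠂⠂⠂

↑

⠀⠀⠀⠀⠀⠀
⠀⠂⠂⠂⠂⠂
⠀⠂⠂⠂⠂⠂
⠀⠂⠂⣾⠛⠂
⠀⠿⠿⠂⠂⠿
⠀⠿⠂⠛⠂⠂

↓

⠀⠂⠂⠂⠂⠂
⠀⠂⠂⠂⠂⠂
⠀⠂⠂⠂⠛⠂
⠀⠿⠿⣾⠂⠿
⠀⠿⠂⠛⠂⠂
⠀⠿⠶⠂⠂⠂

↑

⠀⠀⠀⠀⠀⠀
⠀⠂⠂⠂⠂⠂
⠀⠂⠂⠂⠂⠂
⠀⠂⠂⣾⠛⠂
⠀⠿⠿⠂⠂⠿
⠀⠿⠂⠛⠂⠂


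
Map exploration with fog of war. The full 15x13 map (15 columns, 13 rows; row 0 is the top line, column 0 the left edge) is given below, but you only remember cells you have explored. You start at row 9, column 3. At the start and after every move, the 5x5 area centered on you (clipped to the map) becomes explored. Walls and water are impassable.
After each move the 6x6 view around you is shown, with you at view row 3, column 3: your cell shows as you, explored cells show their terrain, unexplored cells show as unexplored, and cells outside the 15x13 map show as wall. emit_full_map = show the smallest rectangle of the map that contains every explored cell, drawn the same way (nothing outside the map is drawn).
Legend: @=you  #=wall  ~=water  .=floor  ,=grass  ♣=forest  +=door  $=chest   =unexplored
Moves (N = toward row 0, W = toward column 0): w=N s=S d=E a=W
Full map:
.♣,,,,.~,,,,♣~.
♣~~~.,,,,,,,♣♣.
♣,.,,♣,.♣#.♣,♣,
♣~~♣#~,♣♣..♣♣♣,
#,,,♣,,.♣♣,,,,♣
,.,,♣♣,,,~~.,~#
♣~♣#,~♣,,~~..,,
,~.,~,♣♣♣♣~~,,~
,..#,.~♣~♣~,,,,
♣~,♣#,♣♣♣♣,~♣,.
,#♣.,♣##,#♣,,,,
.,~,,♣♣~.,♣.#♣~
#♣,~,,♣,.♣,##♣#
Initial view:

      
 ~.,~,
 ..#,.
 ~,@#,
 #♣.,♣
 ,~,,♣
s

 ~.,~,
 ..#,.
 ~,♣#,
 #♣@,♣
 ,~,,♣
 ♣,~,,

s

 ..#,.
 ~,♣#,
 #♣.,♣
 ,~@,♣
 ♣,~,,
######

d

..#,. 
~,♣#,♣
#♣.,♣#
,~,@♣♣
♣,~,,♣
######

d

.#,.  
,♣#,♣♣
♣.,♣##
~,,@♣~
,~,,♣,
######

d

#,.   
♣#,♣♣♣
.,♣##,
,,♣@~.
~,,♣,.
######

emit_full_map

~.,~,   
..#,.   
~,♣#,♣♣♣
#♣.,♣##,
,~,,♣@~.
♣,~,,♣,.

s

♣#,♣♣♣
.,♣##,
,,♣♣~.
~,,@,.
######
######

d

#,♣♣♣ 
,♣##,#
,♣♣~.,
,,♣@.♣
######
######

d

,♣♣♣  
♣##,#♣
♣♣~.,♣
,♣,@♣,
######
######

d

♣♣♣   
##,#♣,
♣~.,♣.
♣,.@,#
######
######

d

♣♣    
#,#♣,,
~.,♣.#
,.♣@##
######
######

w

      
♣♣♣,~♣
#,#♣,,
~.,@.#
,.♣,##
######

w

      
 ~♣~,,
♣♣♣,~♣
#,#@,,
~.,♣.#
,.♣,##

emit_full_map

~.,~,       
..#,.  ~♣~,,
~,♣#,♣♣♣♣,~♣
#♣.,♣##,#@,,
,~,,♣♣~.,♣.#
♣,~,,♣,.♣,##

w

      
 ♣♣~~,
 ~♣~,,
♣♣♣@~♣
#,#♣,,
~.,♣.#

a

      
 ♣♣♣~~
 ♣~♣~,
♣♣♣@,~
##,#♣,
♣~.,♣.

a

      
,♣♣♣♣~
.~♣~♣~
,♣♣@♣,
♣##,#♣
♣♣~.,♣

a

      
~,♣♣♣♣
,.~♣~♣
#,♣@♣♣
,♣##,#
,♣♣~.,

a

      
,~,♣♣♣
#,.~♣~
♣#,@♣♣
.,♣##,
,,♣♣~.

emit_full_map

~.,~,♣♣♣♣~~,
..#,.~♣~♣~,,
~,♣#,@♣♣♣,~♣
#♣.,♣##,#♣,,
,~,,♣♣~.,♣.#
♣,~,,♣,.♣,##


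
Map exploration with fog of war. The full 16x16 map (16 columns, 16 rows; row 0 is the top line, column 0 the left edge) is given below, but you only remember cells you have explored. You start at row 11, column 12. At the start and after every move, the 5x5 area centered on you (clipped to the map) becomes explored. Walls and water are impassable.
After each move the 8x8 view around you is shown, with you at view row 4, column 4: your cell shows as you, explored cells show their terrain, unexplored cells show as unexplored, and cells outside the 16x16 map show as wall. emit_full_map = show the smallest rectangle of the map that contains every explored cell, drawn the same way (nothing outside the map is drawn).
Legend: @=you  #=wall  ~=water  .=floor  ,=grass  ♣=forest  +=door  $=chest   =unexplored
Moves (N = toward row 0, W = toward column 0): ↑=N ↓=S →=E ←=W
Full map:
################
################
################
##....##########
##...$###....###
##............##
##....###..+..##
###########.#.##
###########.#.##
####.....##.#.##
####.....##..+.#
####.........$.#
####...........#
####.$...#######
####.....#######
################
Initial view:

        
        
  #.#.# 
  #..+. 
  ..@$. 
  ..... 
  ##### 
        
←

        
        
  ##.#.#
  ##..+.
  ..@.$.
  ......
  ######
        

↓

        
  ##.#.#
  ##..+.
  ....$.
  ..@...
  ######
  ##### 
        

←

        
   ##.#.
  .##..+
  .....$
  ..@...
  .#####
  .#####
        

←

        
    ##.#
  ..##..
  ......
  ..@...
  ..####
  ..####
        

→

        
   ##.#.
 ..##..+
 ......$
 ...@...
 ..#####
 ..#####
        

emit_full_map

  ##.#.#
..##..+.
......$.
...@....
..######
..##### 

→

        
  ##.#.#
..##..+.
......$.
....@...
..######
..##### 
        

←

        
   ##.#.
 ..##..+
 ......$
 ...@...
 ..#####
 ..#####
        

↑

        
        
  .##.#.
 ..##..+
 ...@..$
 .......
 ..#####
 ..#####

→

        
        
 .##.#.#
..##..+.
....@.$.
........
..######
..##### 

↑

        
        
  ##.#. 
 .##.#.#
..##@.+.
......$.
........
..######

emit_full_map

  ##.#. 
 .##.#.#
..##@.+.
......$.
........
..######
..##### 

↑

        
        
  ##.#. 
  ##.#. 
 .##@#.#
..##..+.
......$.
........

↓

        
  ##.#. 
  ##.#. 
 .##.#.#
..##@.+.
......$.
........
..######

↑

        
        
  ##.#. 
  ##.#. 
 .##@#.#
..##..+.
......$.
........

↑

        
        
  ..+.. 
  ##.#. 
  ##@#. 
 .##.#.#
..##..+.
......$.

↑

        
        
  ..... 
  ..+.. 
  ##@#. 
  ##.#. 
 .##.#.#
..##..+.

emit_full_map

  ..... 
  ..+.. 
  ##@#. 
  ##.#. 
 .##.#.#
..##..+.
......$.
........
..######
..##### 


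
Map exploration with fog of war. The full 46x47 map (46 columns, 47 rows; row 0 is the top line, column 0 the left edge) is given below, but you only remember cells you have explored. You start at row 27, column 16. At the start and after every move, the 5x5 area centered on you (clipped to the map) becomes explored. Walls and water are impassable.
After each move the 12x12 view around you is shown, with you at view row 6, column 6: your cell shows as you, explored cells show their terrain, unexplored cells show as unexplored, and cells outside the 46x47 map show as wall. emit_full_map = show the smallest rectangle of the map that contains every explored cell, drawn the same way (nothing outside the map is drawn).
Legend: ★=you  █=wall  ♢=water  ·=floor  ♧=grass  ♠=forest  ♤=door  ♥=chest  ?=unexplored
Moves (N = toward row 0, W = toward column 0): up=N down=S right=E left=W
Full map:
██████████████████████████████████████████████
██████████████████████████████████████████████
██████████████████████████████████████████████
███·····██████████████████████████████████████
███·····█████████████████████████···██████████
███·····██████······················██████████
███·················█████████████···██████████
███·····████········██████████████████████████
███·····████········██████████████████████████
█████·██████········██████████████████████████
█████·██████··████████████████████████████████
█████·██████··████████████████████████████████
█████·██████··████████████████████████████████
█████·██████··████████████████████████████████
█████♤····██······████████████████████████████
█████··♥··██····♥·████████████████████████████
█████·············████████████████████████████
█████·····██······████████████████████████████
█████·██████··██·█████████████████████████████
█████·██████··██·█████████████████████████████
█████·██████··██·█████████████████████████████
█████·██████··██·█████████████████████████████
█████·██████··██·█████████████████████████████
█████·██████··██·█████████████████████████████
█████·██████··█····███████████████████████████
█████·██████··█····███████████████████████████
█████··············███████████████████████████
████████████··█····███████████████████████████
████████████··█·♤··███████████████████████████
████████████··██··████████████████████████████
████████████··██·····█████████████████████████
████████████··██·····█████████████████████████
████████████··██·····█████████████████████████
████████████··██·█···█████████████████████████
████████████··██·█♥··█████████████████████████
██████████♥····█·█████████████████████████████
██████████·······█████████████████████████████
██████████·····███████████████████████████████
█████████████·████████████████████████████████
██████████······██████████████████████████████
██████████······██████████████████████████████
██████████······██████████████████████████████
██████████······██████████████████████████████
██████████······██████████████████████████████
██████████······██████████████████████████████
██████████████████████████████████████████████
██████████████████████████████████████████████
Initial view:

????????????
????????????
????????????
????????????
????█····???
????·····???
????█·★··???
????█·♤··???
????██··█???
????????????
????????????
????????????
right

????????????
????????????
????????????
????????????
???█····█???
???·····█???
???█··★·█???
???█·♤··█???
???██··██???
????????????
????????????
????????????

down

????????????
????????????
????????????
???█····█???
???·····█???
???█····█???
???█·♤★·█???
???██··██???
????█····???
????????????
????????????
????????????

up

????????????
????????????
????????????
????????????
???█····█???
???·····█???
???█··★·█???
???█·♤··█???
???██··██???
????█····???
????????????
????????????

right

????????????
????????????
????????????
????????????
??█····██???
??·····██???
??█···★██???
??█·♤··██???
??██··███???
???█····????
????????????
????????????

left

????????????
????????????
????????????
????????????
???█····██??
???·····██??
???█··★·██??
???█·♤··██??
???██··███??
????█····???
????????????
????????????

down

????????????
????????????
????????????
???█····██??
???·····██??
???█····██??
???█·♤★·██??
???██··███??
????█····???
????????????
????????????
????????????

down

????????????
????????????
???█····██??
???·····██??
???█····██??
???█·♤··██??
???██·★███??
????█····???
????█····???
????????????
????????????
????????????

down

????????????
???█····██??
???·····██??
???█····██??
???█·♤··██??
???██··███??
????█·★··???
????█····???
????█····???
????????????
????????????
????????????

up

????????????
????????????
???█····██??
???·····██??
???█····██??
???█·♤··██??
???██·★███??
????█····???
????█····???
????█····???
????????????
????????????

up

????????????
????????????
????????????
???█····██??
???·····██??
???█····██??
???█·♤★·██??
???██··███??
????█····???
????█····???
????█····???
????????????

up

????????????
????????????
????????????
????????????
???█····██??
???·····██??
???█··★·██??
???█·♤··██??
???██··███??
????█····???
????█····???
????█····???

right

????????????
????????????
????????????
????????????
??█····██???
??·····██???
??█···★██???
??█·♤··██???
??██··███???
???█····????
???█····????
???█····????

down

????????????
????????????
????????????
??█····██???
??·····██???
??█····██???
??█·♤·★██???
??██··███???
???█·····???
???█····????
???█····????
????????????

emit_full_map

█····██
·····██
█····██
█·♤·★██
██··███
?█·····
?█····?
?█····?

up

????????????
????????????
????????????
????????????
??█····██???
??·····██???
??█···★██???
??█·♤··██???
??██··███???
???█·····???
???█····????
???█····????

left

????????????
????????????
????????????
????????????
???█····██??
???·····██??
???█··★·██??
???█·♤··██??
???██··███??
????█·····??
????█····???
????█····???

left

????????????
????????????
????????????
????????????
????█····██?
????·····██?
????█·★··██?
????█·♤··██?
????██··███?
?????█·····?
?????█····??
?????█····??

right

????????????
????????????
????????????
????????????
???█····██??
???·····██??
???█··★·██??
???█·♤··██??
???██··███??
????█·····??
????█····???
????█····???

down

????????????
????????????
????????????
???█····██??
???·····██??
???█····██??
???█·♤★·██??
???██··███??
????█·····??
????█····???
????█····???
????????????

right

????????????
????????????
????????????
??█····██???
??·····██???
??█····██???
??█·♤·★██???
??██··███???
???█·····???
???█····????
???█····????
????????????

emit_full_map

█····██
·····██
█····██
█·♤·★██
██··███
?█·····
?█····?
?█····?


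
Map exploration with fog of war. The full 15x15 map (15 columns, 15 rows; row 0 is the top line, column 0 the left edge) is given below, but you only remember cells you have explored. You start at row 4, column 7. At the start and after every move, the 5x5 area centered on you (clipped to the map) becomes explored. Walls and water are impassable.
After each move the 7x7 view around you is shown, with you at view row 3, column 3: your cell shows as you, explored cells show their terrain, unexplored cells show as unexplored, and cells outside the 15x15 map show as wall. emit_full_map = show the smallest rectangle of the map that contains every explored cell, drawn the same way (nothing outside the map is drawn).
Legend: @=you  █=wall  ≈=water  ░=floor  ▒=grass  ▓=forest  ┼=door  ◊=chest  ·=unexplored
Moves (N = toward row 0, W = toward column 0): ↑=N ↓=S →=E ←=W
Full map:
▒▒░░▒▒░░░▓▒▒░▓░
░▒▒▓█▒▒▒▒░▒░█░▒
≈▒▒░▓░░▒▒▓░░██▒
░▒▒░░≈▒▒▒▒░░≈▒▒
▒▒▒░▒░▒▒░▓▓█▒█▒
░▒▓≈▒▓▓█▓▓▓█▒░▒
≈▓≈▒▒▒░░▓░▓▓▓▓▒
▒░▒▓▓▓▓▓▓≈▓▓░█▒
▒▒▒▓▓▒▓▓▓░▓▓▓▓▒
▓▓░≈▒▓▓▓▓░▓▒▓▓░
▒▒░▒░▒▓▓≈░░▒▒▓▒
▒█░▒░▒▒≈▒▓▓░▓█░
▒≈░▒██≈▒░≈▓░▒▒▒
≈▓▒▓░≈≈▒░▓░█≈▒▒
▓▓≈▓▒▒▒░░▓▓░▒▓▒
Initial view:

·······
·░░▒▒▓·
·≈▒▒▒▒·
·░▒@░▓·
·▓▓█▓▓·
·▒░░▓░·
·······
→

·······
░░▒▒▓░·
≈▒▒▒▒░·
░▒▒@▓▓·
▓▓█▓▓▓·
▒░░▓░▓·
·······

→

·······
░▒▒▓░░·
▒▒▒▒░░·
▒▒░@▓█·
▓█▓▓▓█·
░░▓░▓▓·
·······

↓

░▒▒▓░░·
▒▒▒▒░░·
▒▒░▓▓█·
▓█▓@▓█·
░░▓░▓▓·
·▓▓≈▓▓·
·······

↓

▒▒▒▒░░·
▒▒░▓▓█·
▓█▓▓▓█·
░░▓@▓▓·
·▓▓≈▓▓·
·▓▓░▓▓·
·······

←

≈▒▒▒▒░░
░▒▒░▓▓█
▓▓█▓▓▓█
▒░░@░▓▓
·▓▓▓≈▓▓
·▓▓▓░▓▓
·······

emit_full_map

░░▒▒▓░░
≈▒▒▒▒░░
░▒▒░▓▓█
▓▓█▓▓▓█
▒░░@░▓▓
·▓▓▓≈▓▓
·▓▓▓░▓▓

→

▒▒▒▒░░·
▒▒░▓▓█·
▓█▓▓▓█·
░░▓@▓▓·
▓▓▓≈▓▓·
▓▓▓░▓▓·
·······

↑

░▒▒▓░░·
▒▒▒▒░░·
▒▒░▓▓█·
▓█▓@▓█·
░░▓░▓▓·
▓▓▓≈▓▓·
▓▓▓░▓▓·

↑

·······
░▒▒▓░░·
▒▒▒▒░░·
▒▒░@▓█·
▓█▓▓▓█·
░░▓░▓▓·
▓▓▓≈▓▓·

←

·······
░░▒▒▓░░
≈▒▒▒▒░░
░▒▒@▓▓█
▓▓█▓▓▓█
▒░░▓░▓▓
·▓▓▓≈▓▓

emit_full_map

░░▒▒▓░░
≈▒▒▒▒░░
░▒▒@▓▓█
▓▓█▓▓▓█
▒░░▓░▓▓
·▓▓▓≈▓▓
·▓▓▓░▓▓


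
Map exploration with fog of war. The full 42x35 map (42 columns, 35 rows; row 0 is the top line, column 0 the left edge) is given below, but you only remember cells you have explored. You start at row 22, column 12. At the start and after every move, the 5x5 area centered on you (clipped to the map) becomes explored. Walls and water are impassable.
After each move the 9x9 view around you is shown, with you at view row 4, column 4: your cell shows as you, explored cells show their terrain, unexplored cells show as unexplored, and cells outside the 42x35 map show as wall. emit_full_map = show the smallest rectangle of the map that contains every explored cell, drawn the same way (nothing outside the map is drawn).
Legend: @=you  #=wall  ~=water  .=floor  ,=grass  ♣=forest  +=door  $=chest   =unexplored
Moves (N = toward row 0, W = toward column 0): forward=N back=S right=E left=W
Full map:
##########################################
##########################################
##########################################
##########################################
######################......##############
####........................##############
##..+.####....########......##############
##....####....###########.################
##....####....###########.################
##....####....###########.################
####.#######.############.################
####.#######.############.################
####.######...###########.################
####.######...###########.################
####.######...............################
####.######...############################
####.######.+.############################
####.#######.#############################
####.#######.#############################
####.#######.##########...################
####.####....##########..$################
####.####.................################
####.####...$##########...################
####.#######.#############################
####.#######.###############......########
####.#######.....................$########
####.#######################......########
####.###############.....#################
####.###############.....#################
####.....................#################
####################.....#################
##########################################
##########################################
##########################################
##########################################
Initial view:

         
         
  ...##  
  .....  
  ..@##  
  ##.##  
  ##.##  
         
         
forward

         
         
  ##.##  
  ...##  
  ..@..  
  ..$##  
  ##.##  
  ##.##  
         

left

         
         
  ###.## 
  ....## 
  ..@... 
  ...$## 
  ###.## 
   ##.## 
         

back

         
  ###.## 
  ....## 
  ...... 
  ..@$## 
  ###.## 
  ###.## 
         
         

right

         
 ###.##  
 ....##  
 ......  
 ...@##  
 ###.##  
 ###.##  
         
         

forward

         
         
 ###.##  
 ....##  
 ...@..  
 ...$##  
 ###.##  
 ###.##  
         

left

         
         
  ###.## 
  ....## 
  ..@... 
  ...$## 
  ###.## 
  ###.## 
         

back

         
  ###.## 
  ....## 
  ...... 
  ..@$## 
  ###.## 
  ###.## 
         
         

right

         
 ###.##  
 ....##  
 ......  
 ...@##  
 ###.##  
 ###.##  
         
         


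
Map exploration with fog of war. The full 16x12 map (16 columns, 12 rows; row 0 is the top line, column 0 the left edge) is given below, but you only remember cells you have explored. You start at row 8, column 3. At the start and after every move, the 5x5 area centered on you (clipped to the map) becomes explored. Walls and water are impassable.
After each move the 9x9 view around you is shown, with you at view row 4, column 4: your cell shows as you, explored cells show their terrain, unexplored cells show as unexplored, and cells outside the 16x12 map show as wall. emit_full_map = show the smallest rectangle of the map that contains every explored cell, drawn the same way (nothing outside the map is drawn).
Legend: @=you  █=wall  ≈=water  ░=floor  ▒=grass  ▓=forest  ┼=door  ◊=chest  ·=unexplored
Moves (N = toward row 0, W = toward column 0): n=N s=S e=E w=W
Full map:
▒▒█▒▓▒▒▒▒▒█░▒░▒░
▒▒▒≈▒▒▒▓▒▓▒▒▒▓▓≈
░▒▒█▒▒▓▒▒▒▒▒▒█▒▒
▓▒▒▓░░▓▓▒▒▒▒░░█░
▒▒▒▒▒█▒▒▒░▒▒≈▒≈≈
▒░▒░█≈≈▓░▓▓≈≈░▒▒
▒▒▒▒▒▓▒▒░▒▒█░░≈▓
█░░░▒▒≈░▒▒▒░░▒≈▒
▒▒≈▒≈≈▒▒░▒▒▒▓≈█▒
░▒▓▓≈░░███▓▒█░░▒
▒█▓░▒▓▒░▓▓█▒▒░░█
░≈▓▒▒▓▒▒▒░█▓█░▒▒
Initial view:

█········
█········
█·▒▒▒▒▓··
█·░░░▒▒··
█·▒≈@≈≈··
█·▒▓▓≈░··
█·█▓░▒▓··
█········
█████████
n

█········
█········
█·░▒░█≈··
█·▒▒▒▒▓··
█·░░@▒▒··
█·▒≈▒≈≈··
█·▒▓▓≈░··
█·█▓░▒▓··
█········

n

█········
█········
█·▒▒▒▒█··
█·░▒░█≈··
█·▒▒@▒▓··
█·░░░▒▒··
█·▒≈▒≈≈··
█·▒▓▓≈░··
█·█▓░▒▓··

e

·········
·········
·▒▒▒▒█▒··
·░▒░█≈≈··
·▒▒▒@▓▒··
·░░░▒▒≈··
·▒≈▒≈≈▒··
·▒▓▓≈░···
·█▓░▒▓···

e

·········
·········
▒▒▒▒█▒▒··
░▒░█≈≈▓··
▒▒▒▒@▒▒··
░░░▒▒≈░··
▒≈▒≈≈▒▒··
▒▓▓≈░····
█▓░▒▓····

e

·········
·········
▒▒▒█▒▒▒··
▒░█≈≈▓░··
▒▒▒▓@▒░··
░░▒▒≈░▒··
≈▒≈≈▒▒░··
▓▓≈░·····
▓░▒▓·····

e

·········
·········
▒▒█▒▒▒░··
░█≈≈▓░▓··
▒▒▓▒@░▒··
░▒▒≈░▒▒··
▒≈≈▒▒░▒··
▓≈░······
░▒▓······

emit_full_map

▒▒▒▒█▒▒▒░
░▒░█≈≈▓░▓
▒▒▒▒▓▒@░▒
░░░▒▒≈░▒▒
▒≈▒≈≈▒▒░▒
▒▓▓≈░····
█▓░▒▓····

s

·········
▒▒█▒▒▒░··
░█≈≈▓░▓··
▒▒▓▒▒░▒··
░▒▒≈@▒▒··
▒≈≈▒▒░▒··
▓≈░░███··
░▒▓······
·········

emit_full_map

▒▒▒▒█▒▒▒░
░▒░█≈≈▓░▓
▒▒▒▒▓▒▒░▒
░░░▒▒≈@▒▒
▒≈▒≈≈▒▒░▒
▒▓▓≈░░███
█▓░▒▓····


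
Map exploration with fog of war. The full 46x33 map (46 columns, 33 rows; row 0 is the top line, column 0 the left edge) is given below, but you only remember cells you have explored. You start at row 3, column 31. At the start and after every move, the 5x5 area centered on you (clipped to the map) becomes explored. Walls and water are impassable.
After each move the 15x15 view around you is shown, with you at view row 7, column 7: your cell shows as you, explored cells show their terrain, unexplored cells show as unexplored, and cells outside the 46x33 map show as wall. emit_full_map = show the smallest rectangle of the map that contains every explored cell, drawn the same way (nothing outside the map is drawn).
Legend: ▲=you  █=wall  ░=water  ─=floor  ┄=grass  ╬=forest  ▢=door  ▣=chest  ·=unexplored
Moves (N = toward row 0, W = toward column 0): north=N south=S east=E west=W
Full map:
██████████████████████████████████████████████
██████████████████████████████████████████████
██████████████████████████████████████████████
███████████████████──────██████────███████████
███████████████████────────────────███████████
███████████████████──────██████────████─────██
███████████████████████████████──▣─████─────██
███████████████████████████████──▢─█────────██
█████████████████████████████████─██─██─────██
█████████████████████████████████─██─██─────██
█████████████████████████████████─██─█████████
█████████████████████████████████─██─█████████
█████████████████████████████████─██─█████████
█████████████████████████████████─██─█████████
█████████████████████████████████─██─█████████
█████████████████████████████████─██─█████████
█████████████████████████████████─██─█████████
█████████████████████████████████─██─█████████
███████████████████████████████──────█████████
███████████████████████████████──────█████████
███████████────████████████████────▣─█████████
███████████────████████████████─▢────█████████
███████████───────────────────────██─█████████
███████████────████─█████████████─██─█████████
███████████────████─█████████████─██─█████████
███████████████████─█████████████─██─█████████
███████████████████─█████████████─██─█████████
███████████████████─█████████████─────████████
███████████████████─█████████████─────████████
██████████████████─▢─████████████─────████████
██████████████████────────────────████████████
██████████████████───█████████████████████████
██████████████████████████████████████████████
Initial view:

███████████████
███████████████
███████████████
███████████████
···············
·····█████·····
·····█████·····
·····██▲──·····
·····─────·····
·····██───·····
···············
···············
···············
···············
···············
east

███████████████
███████████████
███████████████
███████████████
···············
····██████·····
····██████·····
····██─▲──·····
····──────·····
····██────·····
···············
···············
···············
···············
···············

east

███████████████
███████████████
███████████████
███████████████
···············
···███████·····
···███████·····
···██──▲─█·····
···──────█·····
···██────█·····
···············
···············
···············
···············
···············

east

███████████████
███████████████
███████████████
███████████████
···············
··████████·····
··████████·····
··██───▲██·····
··──────██·····
··██────██·····
···············
···············
···············
···············
···············

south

███████████████
███████████████
███████████████
···············
··████████·····
··████████·····
··██────██·····
··─────▲██·····
··██────██·····
·····─▣─██·····
···············
···············
···············
···············
···············

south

███████████████
███████████████
···············
··████████·····
··████████·····
··██────██·····
··──────██·····
··██───▲██·····
·····─▣─██·····
·····─▢─█─·····
···············
···············
···············
···············
···············

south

███████████████
···············
··████████·····
··████████·····
··██────██·····
··──────██·····
··██────██·····
·····─▣▲██·····
·····─▢─█─·····
·····█─██─·····
···············
···············
···············
···············
···············

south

···············
··████████·····
··████████·····
··██────██·····
··──────██·····
··██────██·····
·····─▣─██·····
·····─▢▲█─·····
·····█─██─·····
·····█─██─·····
···············
···············
···············
···············
···············

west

···············
···████████····
···████████····
···██────██····
···──────██····
···██────██····
·····──▣─██····
·····──▲─█─····
·····██─██─····
·····██─██─····
···············
···············
···············
···············
···············

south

···████████····
···████████····
···██────██····
···──────██····
···██────██····
·····──▣─██····
·····──▢─█─····
·····██▲██─····
·····██─██─····
·····██─██·····
···············
···············
···············
···············
···············

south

···████████····
···██────██····
···──────██····
···██────██····
·····──▣─██····
·····──▢─█─····
·····██─██─····
·····██▲██─····
·····██─██·····
·····██─██·····
···············
···············
···············
···············
···············

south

···██────██····
···──────██····
···██────██····
·····──▣─██····
·····──▢─█─····
·····██─██─····
·····██─██─····
·····██▲██·····
·····██─██·····
·····██─██·····
···············
···············
···············
···············
···············

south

···──────██····
···██────██····
·····──▣─██····
·····──▢─█─····
·····██─██─····
·····██─██─····
·····██─██·····
·····██▲██·····
·····██─██·····
·····██─██·····
···············
···············
···············
···············
···············

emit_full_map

████████
████████
██────██
──────██
██────██
··──▣─██
··──▢─█─
··██─██─
··██─██─
··██─██·
··██▲██·
··██─██·
··██─██·

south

···██────██····
·····──▣─██····
·····──▢─█─····
·····██─██─····
·····██─██─····
·····██─██·····
·····██─██·····
·····██▲██·····
·····██─██·····
·····██─██·····
···············
···············
···············
···············
···············

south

·····──▣─██····
·····──▢─█─····
·····██─██─····
·····██─██─····
·····██─██·····
·····██─██·····
·····██─██·····
·····██▲██·····
·····██─██·····
·····██─██·····
···············
···············
···············
···············
···············

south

·····──▢─█─····
·····██─██─····
·····██─██─····
·····██─██·····
·····██─██·····
·····██─██·····
·····██─██·····
·····██▲██·····
·····██─██·····
·····██─██·····
···············
···············
···············
···············
···············

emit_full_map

████████
████████
██────██
──────██
██────██
··──▣─██
··──▢─█─
··██─██─
··██─██─
··██─██·
··██─██·
··██─██·
··██─██·
··██▲██·
··██─██·
··██─██·
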